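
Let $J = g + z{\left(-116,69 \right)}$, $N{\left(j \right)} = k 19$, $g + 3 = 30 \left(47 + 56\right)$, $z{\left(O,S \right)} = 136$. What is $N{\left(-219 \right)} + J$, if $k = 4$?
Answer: $3299$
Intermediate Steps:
$g = 3087$ ($g = -3 + 30 \left(47 + 56\right) = -3 + 30 \cdot 103 = -3 + 3090 = 3087$)
$N{\left(j \right)} = 76$ ($N{\left(j \right)} = 4 \cdot 19 = 76$)
$J = 3223$ ($J = 3087 + 136 = 3223$)
$N{\left(-219 \right)} + J = 76 + 3223 = 3299$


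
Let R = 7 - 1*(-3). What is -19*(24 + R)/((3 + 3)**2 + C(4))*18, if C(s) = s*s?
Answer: -2907/13 ≈ -223.62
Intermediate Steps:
R = 10 (R = 7 + 3 = 10)
C(s) = s**2
-19*(24 + R)/((3 + 3)**2 + C(4))*18 = -19*(24 + 10)/((3 + 3)**2 + 4**2)*18 = -646/(6**2 + 16)*18 = -646/(36 + 16)*18 = -646/52*18 = -19*17/26*18 = -323/26*18 = -2907/13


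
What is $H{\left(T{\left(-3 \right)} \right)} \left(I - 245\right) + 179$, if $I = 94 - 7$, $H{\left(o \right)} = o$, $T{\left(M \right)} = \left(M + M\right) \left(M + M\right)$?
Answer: $-5509$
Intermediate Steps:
$T{\left(M \right)} = 4 M^{2}$ ($T{\left(M \right)} = 2 M 2 M = 4 M^{2}$)
$I = 87$
$H{\left(T{\left(-3 \right)} \right)} \left(I - 245\right) + 179 = 4 \left(-3\right)^{2} \left(87 - 245\right) + 179 = 4 \cdot 9 \left(87 - 245\right) + 179 = 36 \left(-158\right) + 179 = -5688 + 179 = -5509$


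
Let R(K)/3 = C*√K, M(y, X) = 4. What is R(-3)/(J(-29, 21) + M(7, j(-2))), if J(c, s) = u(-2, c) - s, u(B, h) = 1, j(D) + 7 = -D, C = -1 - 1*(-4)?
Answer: -9*I*√3/16 ≈ -0.97428*I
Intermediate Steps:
C = 3 (C = -1 + 4 = 3)
j(D) = -7 - D
J(c, s) = 1 - s
R(K) = 9*√K (R(K) = 3*(3*√K) = 9*√K)
R(-3)/(J(-29, 21) + M(7, j(-2))) = (9*√(-3))/((1 - 1*21) + 4) = (9*(I*√3))/((1 - 21) + 4) = (9*I*√3)/(-20 + 4) = (9*I*√3)/(-16) = (9*I*√3)*(-1/16) = -9*I*√3/16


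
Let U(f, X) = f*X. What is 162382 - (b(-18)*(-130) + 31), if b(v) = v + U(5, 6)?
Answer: 163911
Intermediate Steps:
U(f, X) = X*f
b(v) = 30 + v (b(v) = v + 6*5 = v + 30 = 30 + v)
162382 - (b(-18)*(-130) + 31) = 162382 - ((30 - 18)*(-130) + 31) = 162382 - (12*(-130) + 31) = 162382 - (-1560 + 31) = 162382 - 1*(-1529) = 162382 + 1529 = 163911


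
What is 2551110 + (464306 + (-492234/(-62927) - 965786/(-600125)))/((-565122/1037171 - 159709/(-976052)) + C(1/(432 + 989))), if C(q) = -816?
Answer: 7236603054486849066761364968766/2837281322003211747373625 ≈ 2.5505e+6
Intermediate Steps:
2551110 + (464306 + (-492234/(-62927) - 965786/(-600125)))/((-565122/1037171 - 159709/(-976052)) + C(1/(432 + 989))) = 2551110 + (464306 + (-492234/(-62927) - 965786/(-600125)))/((-565122/1037171 - 159709/(-976052)) - 816) = 2551110 + (464306 + (-492234*(-1/62927) - 965786*(-1/600125)))/((-565122*1/1037171 - 159709*(-1/976052)) - 816) = 2551110 + (464306 + (492234/62927 + 965786/600125))/((-565122/1037171 + 14519/88732) - 816) = 2551110 + (464306 + 356175944872/37764065875)/(-35085719555/92030257172 - 816) = 2551110 + 17534438546102622/(37764065875*(-75131775571907/92030257172)) = 2551110 + (17534438546102622/37764065875)*(-92030257172/75131775571907) = 2551110 - 1613698888764454080963504984/2837281322003211747373625 = 7236603054486849066761364968766/2837281322003211747373625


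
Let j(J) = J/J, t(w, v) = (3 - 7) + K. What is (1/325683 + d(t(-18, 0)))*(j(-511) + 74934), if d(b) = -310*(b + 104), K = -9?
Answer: -688466618542115/325683 ≈ -2.1139e+9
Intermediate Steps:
t(w, v) = -13 (t(w, v) = (3 - 7) - 9 = -4 - 9 = -13)
d(b) = -32240 - 310*b (d(b) = -310*(104 + b) = -32240 - 310*b)
j(J) = 1
(1/325683 + d(t(-18, 0)))*(j(-511) + 74934) = (1/325683 + (-32240 - 310*(-13)))*(1 + 74934) = (1/325683 + (-32240 + 4030))*74935 = (1/325683 - 28210)*74935 = -9187517429/325683*74935 = -688466618542115/325683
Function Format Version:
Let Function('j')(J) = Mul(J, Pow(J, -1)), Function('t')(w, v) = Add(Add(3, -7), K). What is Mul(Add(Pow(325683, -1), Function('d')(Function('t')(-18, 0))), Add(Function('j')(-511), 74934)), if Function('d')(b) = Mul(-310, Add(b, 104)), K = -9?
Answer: Rational(-688466618542115, 325683) ≈ -2.1139e+9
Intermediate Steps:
Function('t')(w, v) = -13 (Function('t')(w, v) = Add(Add(3, -7), -9) = Add(-4, -9) = -13)
Function('d')(b) = Add(-32240, Mul(-310, b)) (Function('d')(b) = Mul(-310, Add(104, b)) = Add(-32240, Mul(-310, b)))
Function('j')(J) = 1
Mul(Add(Pow(325683, -1), Function('d')(Function('t')(-18, 0))), Add(Function('j')(-511), 74934)) = Mul(Add(Pow(325683, -1), Add(-32240, Mul(-310, -13))), Add(1, 74934)) = Mul(Add(Rational(1, 325683), Add(-32240, 4030)), 74935) = Mul(Add(Rational(1, 325683), -28210), 74935) = Mul(Rational(-9187517429, 325683), 74935) = Rational(-688466618542115, 325683)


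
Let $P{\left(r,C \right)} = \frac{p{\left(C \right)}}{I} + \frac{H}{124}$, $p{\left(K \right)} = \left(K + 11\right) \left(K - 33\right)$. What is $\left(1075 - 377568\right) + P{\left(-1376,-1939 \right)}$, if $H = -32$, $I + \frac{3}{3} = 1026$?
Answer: $- \frac{11845210779}{31775} \approx -3.7278 \cdot 10^{5}$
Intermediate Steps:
$I = 1025$ ($I = -1 + 1026 = 1025$)
$p{\left(K \right)} = \left(-33 + K\right) \left(11 + K\right)$ ($p{\left(K \right)} = \left(11 + K\right) \left(-33 + K\right) = \left(-33 + K\right) \left(11 + K\right)$)
$P{\left(r,C \right)} = - \frac{19453}{31775} - \frac{22 C}{1025} + \frac{C^{2}}{1025}$ ($P{\left(r,C \right)} = \frac{-363 + C^{2} - 22 C}{1025} - \frac{32}{124} = \left(-363 + C^{2} - 22 C\right) \frac{1}{1025} - \frac{8}{31} = \left(- \frac{363}{1025} - \frac{22 C}{1025} + \frac{C^{2}}{1025}\right) - \frac{8}{31} = - \frac{19453}{31775} - \frac{22 C}{1025} + \frac{C^{2}}{1025}$)
$\left(1075 - 377568\right) + P{\left(-1376,-1939 \right)} = \left(1075 - 377568\right) - \left(- \frac{260589}{6355} - \frac{3759721}{1025}\right) = \left(1075 - 377568\right) + \left(- \frac{19453}{31775} + \frac{42658}{1025} + \frac{1}{1025} \cdot 3759721\right) = -376493 + \left(- \frac{19453}{31775} + \frac{42658}{1025} + \frac{3759721}{1025}\right) = -376493 + \frac{117854296}{31775} = - \frac{11845210779}{31775}$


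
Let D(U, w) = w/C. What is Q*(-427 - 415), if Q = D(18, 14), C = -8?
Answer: 2947/2 ≈ 1473.5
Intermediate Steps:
D(U, w) = -w/8 (D(U, w) = w/(-8) = w*(-1/8) = -w/8)
Q = -7/4 (Q = -1/8*14 = -7/4 ≈ -1.7500)
Q*(-427 - 415) = -7*(-427 - 415)/4 = -7/4*(-842) = 2947/2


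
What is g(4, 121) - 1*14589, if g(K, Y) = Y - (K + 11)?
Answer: -14483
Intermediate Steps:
g(K, Y) = -11 + Y - K (g(K, Y) = Y - (11 + K) = Y + (-11 - K) = -11 + Y - K)
g(4, 121) - 1*14589 = (-11 + 121 - 1*4) - 1*14589 = (-11 + 121 - 4) - 14589 = 106 - 14589 = -14483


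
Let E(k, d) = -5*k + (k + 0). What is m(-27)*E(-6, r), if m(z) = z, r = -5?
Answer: -648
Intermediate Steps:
E(k, d) = -4*k (E(k, d) = -5*k + k = -4*k)
m(-27)*E(-6, r) = -(-108)*(-6) = -27*24 = -648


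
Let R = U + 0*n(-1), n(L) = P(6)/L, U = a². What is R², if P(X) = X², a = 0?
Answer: 0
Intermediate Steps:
U = 0 (U = 0² = 0)
n(L) = 36/L (n(L) = 6²/L = 36/L)
R = 0 (R = 0 + 0*(36/(-1)) = 0 + 0*(36*(-1)) = 0 + 0*(-36) = 0 + 0 = 0)
R² = 0² = 0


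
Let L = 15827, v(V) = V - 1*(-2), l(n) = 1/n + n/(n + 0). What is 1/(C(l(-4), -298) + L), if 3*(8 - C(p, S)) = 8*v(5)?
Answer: 3/47449 ≈ 6.3226e-5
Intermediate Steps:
l(n) = 1 + 1/n (l(n) = 1/n + n/n = 1/n + 1 = 1 + 1/n)
v(V) = 2 + V (v(V) = V + 2 = 2 + V)
C(p, S) = -32/3 (C(p, S) = 8 - 8*(2 + 5)/3 = 8 - 8*7/3 = 8 - ⅓*56 = 8 - 56/3 = -32/3)
1/(C(l(-4), -298) + L) = 1/(-32/3 + 15827) = 1/(47449/3) = 3/47449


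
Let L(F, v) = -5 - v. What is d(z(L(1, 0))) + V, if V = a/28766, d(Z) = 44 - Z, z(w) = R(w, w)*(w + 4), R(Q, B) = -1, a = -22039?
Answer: 1214899/28766 ≈ 42.234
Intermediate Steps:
z(w) = -4 - w (z(w) = -(w + 4) = -(4 + w) = -4 - w)
V = -22039/28766 ≈ -0.76615
d(z(L(1, 0))) + V = (44 - (-4 - (-5 - 1*0))) - 22039/28766 = (44 - (-4 - (-5 + 0))) - 22039/28766 = (44 - (-4 - 1*(-5))) - 22039/28766 = (44 - (-4 + 5)) - 22039/28766 = (44 - 1*1) - 22039/28766 = (44 - 1) - 22039/28766 = 43 - 22039/28766 = 1214899/28766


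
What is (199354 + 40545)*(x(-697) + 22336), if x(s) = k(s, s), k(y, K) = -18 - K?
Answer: 5521275485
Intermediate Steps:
x(s) = -18 - s
(199354 + 40545)*(x(-697) + 22336) = (199354 + 40545)*((-18 - 1*(-697)) + 22336) = 239899*((-18 + 697) + 22336) = 239899*(679 + 22336) = 239899*23015 = 5521275485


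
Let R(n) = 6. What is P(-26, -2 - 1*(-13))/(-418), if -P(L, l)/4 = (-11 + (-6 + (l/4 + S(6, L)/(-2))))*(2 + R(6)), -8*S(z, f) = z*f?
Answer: -384/209 ≈ -1.8373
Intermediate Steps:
S(z, f) = -f*z/8 (S(z, f) = -z*f/8 = -f*z/8)
P(L, l) = 544 - 12*L - 8*l (P(L, l) = -4*(-11 + (-6 + (l/4 - ⅛*L*6/(-2))))*(2 + 6) = -4*(-11 + (-6 + (l*(¼) - 3*L/4*(-½))))*8 = -4*(-11 + (-6 + (l/4 + 3*L/8)))*8 = -4*(-11 + (-6 + l/4 + 3*L/8))*8 = -4*(-17 + l/4 + 3*L/8)*8 = -4*(-136 + 2*l + 3*L) = 544 - 12*L - 8*l)
P(-26, -2 - 1*(-13))/(-418) = (544 - 12*(-26) - 8*(-2 - 1*(-13)))/(-418) = (544 + 312 - 8*(-2 + 13))*(-1/418) = (544 + 312 - 8*11)*(-1/418) = (544 + 312 - 88)*(-1/418) = 768*(-1/418) = -384/209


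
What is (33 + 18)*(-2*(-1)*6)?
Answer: 612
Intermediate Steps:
(33 + 18)*(-2*(-1)*6) = 51*(2*6) = 51*12 = 612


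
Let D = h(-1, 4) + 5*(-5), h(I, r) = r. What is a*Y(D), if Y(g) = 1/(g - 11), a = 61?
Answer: -61/32 ≈ -1.9063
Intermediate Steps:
D = -21 (D = 4 + 5*(-5) = 4 - 25 = -21)
Y(g) = 1/(-11 + g)
a*Y(D) = 61/(-11 - 21) = 61/(-32) = 61*(-1/32) = -61/32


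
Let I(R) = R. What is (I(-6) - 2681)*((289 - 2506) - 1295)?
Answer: 9436744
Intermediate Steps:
(I(-6) - 2681)*((289 - 2506) - 1295) = (-6 - 2681)*((289 - 2506) - 1295) = -2687*(-2217 - 1295) = -2687*(-3512) = 9436744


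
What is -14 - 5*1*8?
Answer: -54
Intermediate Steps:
-14 - 5*1*8 = -14 - 5*8 = -14 - 40 = -54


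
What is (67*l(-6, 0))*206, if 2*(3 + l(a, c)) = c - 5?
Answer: -75911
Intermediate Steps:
l(a, c) = -11/2 + c/2 (l(a, c) = -3 + (c - 5)/2 = -3 + (-5 + c)/2 = -3 + (-5/2 + c/2) = -11/2 + c/2)
(67*l(-6, 0))*206 = (67*(-11/2 + (½)*0))*206 = (67*(-11/2 + 0))*206 = (67*(-11/2))*206 = -737/2*206 = -75911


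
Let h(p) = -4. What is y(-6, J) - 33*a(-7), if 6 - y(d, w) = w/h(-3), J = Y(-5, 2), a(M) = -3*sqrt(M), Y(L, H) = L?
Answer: 19/4 + 99*I*sqrt(7) ≈ 4.75 + 261.93*I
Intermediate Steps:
J = -5
y(d, w) = 6 + w/4 (y(d, w) = 6 - w/(-4) = 6 - w*(-1)/4 = 6 - (-1)*w/4 = 6 + w/4)
y(-6, J) - 33*a(-7) = (6 + (1/4)*(-5)) - (-99)*sqrt(-7) = (6 - 5/4) - (-99)*I*sqrt(7) = 19/4 - (-99)*I*sqrt(7) = 19/4 + 99*I*sqrt(7)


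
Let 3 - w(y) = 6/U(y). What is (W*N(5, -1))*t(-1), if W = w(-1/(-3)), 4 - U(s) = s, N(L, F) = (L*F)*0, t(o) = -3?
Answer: 0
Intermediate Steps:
N(L, F) = 0 (N(L, F) = (F*L)*0 = 0)
U(s) = 4 - s
w(y) = 3 - 6/(4 - y)
W = 15/11 (W = 3*(-2 - 1/(-3))/(-4 - 1/(-3)) = 3*(-2 - 1*(-⅓))/(-4 - 1*(-⅓)) = 3*(-2 + ⅓)/(-4 + ⅓) = 3*(-5/3)/(-11/3) = 3*(-3/11)*(-5/3) = 15/11 ≈ 1.3636)
(W*N(5, -1))*t(-1) = ((15/11)*0)*(-3) = 0*(-3) = 0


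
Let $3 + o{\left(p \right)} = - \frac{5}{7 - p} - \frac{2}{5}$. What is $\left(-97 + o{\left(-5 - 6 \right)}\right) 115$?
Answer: $- \frac{208403}{18} \approx -11578.0$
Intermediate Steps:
$o{\left(p \right)} = - \frac{17}{5} - \frac{5}{7 - p}$ ($o{\left(p \right)} = -3 - \left(\frac{2}{5} + \frac{5}{7 - p}\right) = - \frac{17}{5} - \frac{5}{7 - p}$)
$\left(-97 + o{\left(-5 - 6 \right)}\right) 115 = \left(-97 + \frac{144 - 17 \left(-5 - 6\right)}{5 \left(-7 - 11\right)}\right) 115 = \left(-97 + \frac{144 - -187}{5 \left(-7 - 11\right)}\right) 115 = \left(-97 + \frac{144 + 187}{5 \left(-18\right)}\right) 115 = \left(-97 + \frac{1}{5} \left(- \frac{1}{18}\right) 331\right) 115 = \left(-97 - \frac{331}{90}\right) 115 = \left(- \frac{9061}{90}\right) 115 = - \frac{208403}{18}$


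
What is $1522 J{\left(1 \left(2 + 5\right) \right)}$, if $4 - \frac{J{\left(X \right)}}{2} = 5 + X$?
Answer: $-24352$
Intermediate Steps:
$J{\left(X \right)} = -2 - 2 X$ ($J{\left(X \right)} = 8 - 2 \left(5 + X\right) = 8 - \left(10 + 2 X\right) = -2 - 2 X$)
$1522 J{\left(1 \left(2 + 5\right) \right)} = 1522 \left(-2 - 2 \cdot 1 \left(2 + 5\right)\right) = 1522 \left(-2 - 2 \cdot 1 \cdot 7\right) = 1522 \left(-2 - 14\right) = 1522 \left(-16\right) = -24352$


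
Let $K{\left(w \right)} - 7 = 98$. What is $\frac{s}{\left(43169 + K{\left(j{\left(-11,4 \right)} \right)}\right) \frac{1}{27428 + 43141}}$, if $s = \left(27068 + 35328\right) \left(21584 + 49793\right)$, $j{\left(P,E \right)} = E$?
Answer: $\frac{157144435598574}{21637} \approx 7.2628 \cdot 10^{9}$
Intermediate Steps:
$K{\left(w \right)} = 105$ ($K{\left(w \right)} = 7 + 98 = 105$)
$s = 4453639292$ ($s = 62396 \cdot 71377 = 4453639292$)
$\frac{s}{\left(43169 + K{\left(j{\left(-11,4 \right)} \right)}\right) \frac{1}{27428 + 43141}} = \frac{4453639292}{\left(43169 + 105\right) \frac{1}{27428 + 43141}} = \frac{4453639292}{43274 \cdot \frac{1}{70569}} = \frac{4453639292}{\frac{43274}{70569}} = 4453639292 \cdot \frac{70569}{43274} = \frac{157144435598574}{21637}$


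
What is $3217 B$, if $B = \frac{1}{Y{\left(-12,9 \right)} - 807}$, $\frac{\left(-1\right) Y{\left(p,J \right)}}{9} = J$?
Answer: $- \frac{3217}{888} \approx -3.6227$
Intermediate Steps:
$Y{\left(p,J \right)} = - 9 J$
$B = - \frac{1}{888}$ ($B = \frac{1}{\left(-9\right) 9 - 807} = \frac{1}{-81 - 807} = \frac{1}{-888} = - \frac{1}{888} \approx -0.0011261$)
$3217 B = 3217 \left(- \frac{1}{888}\right) = - \frac{3217}{888}$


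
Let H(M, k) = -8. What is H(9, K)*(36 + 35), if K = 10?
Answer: -568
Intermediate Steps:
H(9, K)*(36 + 35) = -8*(36 + 35) = -8*71 = -568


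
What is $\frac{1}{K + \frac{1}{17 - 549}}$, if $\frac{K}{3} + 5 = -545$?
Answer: $- \frac{532}{877801} \approx -0.00060606$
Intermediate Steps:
$K = -1650$ ($K = -15 + 3 \left(-545\right) = -15 - 1635 = -1650$)
$\frac{1}{K + \frac{1}{17 - 549}} = \frac{1}{-1650 + \frac{1}{17 - 549}} = \frac{1}{-1650 + \frac{1}{-532}} = \frac{1}{-1650 - \frac{1}{532}} = \frac{1}{- \frac{877801}{532}} = - \frac{532}{877801}$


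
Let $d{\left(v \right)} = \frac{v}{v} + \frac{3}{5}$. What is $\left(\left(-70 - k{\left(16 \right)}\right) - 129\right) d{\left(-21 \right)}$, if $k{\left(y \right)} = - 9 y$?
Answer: $-88$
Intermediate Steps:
$d{\left(v \right)} = \frac{8}{5}$ ($d{\left(v \right)} = 1 + 3 \cdot \frac{1}{5} = 1 + \frac{3}{5} = \frac{8}{5}$)
$\left(\left(-70 - k{\left(16 \right)}\right) - 129\right) d{\left(-21 \right)} = \left(\left(-70 - \left(-9\right) 16\right) - 129\right) \frac{8}{5} = \left(\left(-70 - -144\right) - 129\right) \frac{8}{5} = \left(\left(-70 + 144\right) - 129\right) \frac{8}{5} = \left(74 - 129\right) \frac{8}{5} = \left(-55\right) \frac{8}{5} = -88$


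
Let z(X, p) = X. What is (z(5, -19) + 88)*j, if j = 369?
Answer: 34317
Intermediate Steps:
(z(5, -19) + 88)*j = (5 + 88)*369 = 93*369 = 34317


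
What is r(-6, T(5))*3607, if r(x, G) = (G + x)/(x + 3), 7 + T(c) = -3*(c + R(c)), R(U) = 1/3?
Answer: 104603/3 ≈ 34868.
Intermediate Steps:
R(U) = ⅓
T(c) = -8 - 3*c (T(c) = -7 - 3*(c + ⅓) = -7 - 3*(⅓ + c) = -7 + (-1 - 3*c) = -8 - 3*c)
r(x, G) = (G + x)/(3 + x)
r(-6, T(5))*3607 = (((-8 - 3*5) - 6)/(3 - 6))*3607 = (((-8 - 15) - 6)/(-3))*3607 = -(-23 - 6)/3*3607 = -⅓*(-29)*3607 = (29/3)*3607 = 104603/3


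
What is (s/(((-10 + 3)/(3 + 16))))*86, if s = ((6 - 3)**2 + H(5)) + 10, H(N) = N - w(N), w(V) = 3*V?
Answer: -14706/7 ≈ -2100.9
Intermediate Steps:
H(N) = -2*N (H(N) = N - 3*N = -2*N)
s = 9 (s = ((6 - 3)**2 - 2*5) + 10 = (3**2 - 10) + 10 = (9 - 10) + 10 = -1 + 10 = 9)
(s/(((-10 + 3)/(3 + 16))))*86 = (9/(((-10 + 3)/(3 + 16))))*86 = (9/((-7/19)))*86 = (9/((-7*1/19)))*86 = (9/(-7/19))*86 = (9*(-19/7))*86 = -171/7*86 = -14706/7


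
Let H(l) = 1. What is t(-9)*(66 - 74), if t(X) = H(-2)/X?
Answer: 8/9 ≈ 0.88889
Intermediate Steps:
t(X) = 1/X
t(-9)*(66 - 74) = (66 - 74)/(-9) = -⅑*(-8) = 8/9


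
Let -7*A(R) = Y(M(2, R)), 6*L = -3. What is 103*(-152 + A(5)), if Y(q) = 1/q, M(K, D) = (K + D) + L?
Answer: -1424902/91 ≈ -15658.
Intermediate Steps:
L = -1/2 (L = (1/6)*(-3) = -1/2 ≈ -0.50000)
M(K, D) = -1/2 + D + K (M(K, D) = (K + D) - 1/2 = (D + K) - 1/2 = -1/2 + D + K)
A(R) = -1/(7*(3/2 + R)) (A(R) = -1/(7*(-1/2 + R + 2)) = -1/(7*(3/2 + R)))
103*(-152 + A(5)) = 103*(-152 - 2/(21 + 14*5)) = 103*(-152 - 2/(21 + 70)) = 103*(-152 - 2/91) = 103*(-13834/91) = -1424902/91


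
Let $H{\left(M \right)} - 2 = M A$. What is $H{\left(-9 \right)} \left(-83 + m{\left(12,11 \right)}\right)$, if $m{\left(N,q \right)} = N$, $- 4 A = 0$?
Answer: $-142$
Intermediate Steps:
$A = 0$ ($A = \left(- \frac{1}{4}\right) 0 = 0$)
$H{\left(M \right)} = 2$ ($H{\left(M \right)} = 2 + M 0 = 2 + 0 = 2$)
$H{\left(-9 \right)} \left(-83 + m{\left(12,11 \right)}\right) = 2 \left(-83 + 12\right) = 2 \left(-71\right) = -142$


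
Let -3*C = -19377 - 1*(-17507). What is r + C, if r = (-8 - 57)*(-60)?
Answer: 13570/3 ≈ 4523.3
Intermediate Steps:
r = 3900 (r = -65*(-60) = 3900)
C = 1870/3 (C = -(-19377 - 1*(-17507))/3 = -(-19377 + 17507)/3 = -1/3*(-1870) = 1870/3 ≈ 623.33)
r + C = 3900 + 1870/3 = 13570/3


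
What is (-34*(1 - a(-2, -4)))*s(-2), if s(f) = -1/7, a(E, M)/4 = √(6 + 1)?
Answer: 34/7 - 136*√7/7 ≈ -46.546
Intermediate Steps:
a(E, M) = 4*√7 (a(E, M) = 4*√(6 + 1) = 4*√7)
s(f) = -⅐ (s(f) = -1*⅐ = -⅐)
(-34*(1 - a(-2, -4)))*s(-2) = -34*(1 - 4*√7)*(-⅐) = (-34 + 136*√7)*(-⅐) = 34/7 - 136*√7/7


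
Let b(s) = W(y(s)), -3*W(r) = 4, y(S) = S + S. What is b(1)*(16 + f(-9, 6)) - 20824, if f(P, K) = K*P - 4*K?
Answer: -62224/3 ≈ -20741.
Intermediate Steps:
y(S) = 2*S
W(r) = -4/3 (W(r) = -1/3*4 = -4/3)
b(s) = -4/3
f(P, K) = -4*K + K*P
b(1)*(16 + f(-9, 6)) - 20824 = -4*(16 + 6*(-4 - 9))/3 - 20824 = -4*(16 + 6*(-13))/3 - 20824 = -4*(16 - 78)/3 - 20824 = -4/3*(-62) - 20824 = 248/3 - 20824 = -62224/3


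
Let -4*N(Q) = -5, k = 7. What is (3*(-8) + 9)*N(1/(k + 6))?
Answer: -75/4 ≈ -18.750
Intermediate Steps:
N(Q) = 5/4 (N(Q) = -¼*(-5) = 5/4)
(3*(-8) + 9)*N(1/(k + 6)) = (3*(-8) + 9)*(5/4) = (-24 + 9)*(5/4) = -15*5/4 = -75/4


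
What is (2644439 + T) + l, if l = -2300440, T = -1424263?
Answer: -1080264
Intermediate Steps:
(2644439 + T) + l = (2644439 - 1424263) - 2300440 = 1220176 - 2300440 = -1080264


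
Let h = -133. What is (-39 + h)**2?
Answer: 29584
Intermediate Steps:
(-39 + h)**2 = (-39 - 133)**2 = (-172)**2 = 29584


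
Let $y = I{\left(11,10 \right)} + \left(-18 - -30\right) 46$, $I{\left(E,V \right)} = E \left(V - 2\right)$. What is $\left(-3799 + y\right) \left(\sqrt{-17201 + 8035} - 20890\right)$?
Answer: $65991510 - 3159 i \sqrt{9166} \approx 6.5991 \cdot 10^{7} - 3.0244 \cdot 10^{5} i$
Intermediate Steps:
$I{\left(E,V \right)} = E \left(-2 + V\right)$
$y = 640$ ($y = 11 \left(-2 + 10\right) + \left(-18 - -30\right) 46 = 11 \cdot 8 + \left(-18 + 30\right) 46 = 88 + 12 \cdot 46 = 88 + 552 = 640$)
$\left(-3799 + y\right) \left(\sqrt{-17201 + 8035} - 20890\right) = \left(-3799 + 640\right) \left(\sqrt{-17201 + 8035} - 20890\right) = - 3159 \left(\sqrt{-9166} - 20890\right) = - 3159 \left(i \sqrt{9166} - 20890\right) = - 3159 \left(-20890 + i \sqrt{9166}\right) = 65991510 - 3159 i \sqrt{9166}$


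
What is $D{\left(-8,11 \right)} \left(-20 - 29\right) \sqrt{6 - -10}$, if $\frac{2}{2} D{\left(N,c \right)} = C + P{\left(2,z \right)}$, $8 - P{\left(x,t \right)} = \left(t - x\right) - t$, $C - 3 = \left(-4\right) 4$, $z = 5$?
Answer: $588$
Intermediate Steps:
$C = -13$ ($C = 3 - 16 = -13$)
$P{\left(x,t \right)} = 8 + x$ ($P{\left(x,t \right)} = 8 - \left(\left(t - x\right) - t\right) = 8 - - x = 8 + x$)
$D{\left(N,c \right)} = -3$ ($D{\left(N,c \right)} = -13 + \left(8 + 2\right) = -13 + 10 = -3$)
$D{\left(-8,11 \right)} \left(-20 - 29\right) \sqrt{6 - -10} = - 3 \left(-20 - 29\right) \sqrt{6 - -10} = - 3 \left(-20 - 29\right) \sqrt{6 + 10} = - 3 \left(- 49 \sqrt{16}\right) = - 3 \left(\left(-49\right) 4\right) = \left(-3\right) \left(-196\right) = 588$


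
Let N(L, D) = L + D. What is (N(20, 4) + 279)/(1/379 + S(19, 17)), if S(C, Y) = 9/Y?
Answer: 1952229/3428 ≈ 569.50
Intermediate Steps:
N(L, D) = D + L
(N(20, 4) + 279)/(1/379 + S(19, 17)) = ((4 + 20) + 279)/(1/379 + 9/17) = (24 + 279)/(1/379 + 9*(1/17)) = 303/(1/379 + 9/17) = 303/(3428/6443) = 303*(6443/3428) = 1952229/3428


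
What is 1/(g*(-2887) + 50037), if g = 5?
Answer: 1/35602 ≈ 2.8088e-5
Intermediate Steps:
1/(g*(-2887) + 50037) = 1/(5*(-2887) + 50037) = 1/(-14435 + 50037) = 1/35602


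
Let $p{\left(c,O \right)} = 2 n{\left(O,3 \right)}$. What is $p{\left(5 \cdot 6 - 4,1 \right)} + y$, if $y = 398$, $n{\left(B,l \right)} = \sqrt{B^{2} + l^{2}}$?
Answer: $398 + 2 \sqrt{10} \approx 404.32$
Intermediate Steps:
$p{\left(c,O \right)} = 2 \sqrt{9 + O^{2}}$ ($p{\left(c,O \right)} = 2 \sqrt{O^{2} + 3^{2}} = 2 \sqrt{O^{2} + 9} = 2 \sqrt{9 + O^{2}}$)
$p{\left(5 \cdot 6 - 4,1 \right)} + y = 2 \sqrt{9 + 1^{2}} + 398 = 2 \sqrt{9 + 1} + 398 = 2 \sqrt{10} + 398 = 398 + 2 \sqrt{10}$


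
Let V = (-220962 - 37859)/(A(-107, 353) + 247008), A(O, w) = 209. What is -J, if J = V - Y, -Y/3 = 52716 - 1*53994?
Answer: 948088799/247217 ≈ 3835.0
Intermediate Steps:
Y = 3834 (Y = -3*(52716 - 1*53994) = -3*(52716 - 53994) = -3*(-1278) = 3834)
V = -258821/247217 (V = (-220962 - 37859)/(209 + 247008) = -258821/247217 ≈ -1.0469)
J = -948088799/247217 (J = -258821/247217 - 1*3834 = -258821/247217 - 3834 = -948088799/247217 ≈ -3835.0)
-J = -1*(-948088799/247217) = 948088799/247217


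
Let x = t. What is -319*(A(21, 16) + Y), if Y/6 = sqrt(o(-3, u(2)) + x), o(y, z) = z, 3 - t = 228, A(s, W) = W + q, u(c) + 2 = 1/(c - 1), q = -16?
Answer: -1914*I*sqrt(226) ≈ -28774.0*I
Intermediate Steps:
u(c) = -2 + 1/(-1 + c) (u(c) = -2 + 1/(c - 1) = -2 + 1/(-1 + c))
A(s, W) = -16 + W (A(s, W) = W - 16 = -16 + W)
t = -225 (t = 3 - 1*228 = 3 - 228 = -225)
x = -225
Y = 6*I*sqrt(226) (Y = 6*sqrt((3 - 2*2)/(-1 + 2) - 225) = 6*sqrt((3 - 4)/1 - 225) = 6*sqrt(1*(-1) - 225) = 6*sqrt(-1 - 225) = 6*sqrt(-226) = 6*(I*sqrt(226)) = 6*I*sqrt(226) ≈ 90.2*I)
-319*(A(21, 16) + Y) = -319*((-16 + 16) + 6*I*sqrt(226)) = -319*(0 + 6*I*sqrt(226)) = -1914*I*sqrt(226)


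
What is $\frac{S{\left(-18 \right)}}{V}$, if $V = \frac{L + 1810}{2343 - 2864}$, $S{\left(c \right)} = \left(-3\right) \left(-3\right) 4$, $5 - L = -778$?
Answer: $- \frac{18756}{2593} \approx -7.2333$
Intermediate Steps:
$L = 783$ ($L = 5 - -778 = 5 + 778 = 783$)
$S{\left(c \right)} = 36$ ($S{\left(c \right)} = 9 \cdot 4 = 36$)
$V = - \frac{2593}{521}$ ($V = \frac{783 + 1810}{2343 - 2864} = \frac{2593}{-521} = 2593 \left(- \frac{1}{521}\right) = - \frac{2593}{521} \approx -4.977$)
$\frac{S{\left(-18 \right)}}{V} = \frac{36}{- \frac{2593}{521}} = 36 \left(- \frac{521}{2593}\right) = - \frac{18756}{2593}$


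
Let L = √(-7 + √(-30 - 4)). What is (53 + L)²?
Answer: (53 + √(-7 + I*√34))² ≈ 2910.9 + 306.68*I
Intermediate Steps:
L = √(-7 + I*√34) (L = √(-7 + √(-34)) = √(-7 + I*√34) ≈ 1.0272 + 2.8382*I)
(53 + L)² = (53 + √(-7 + I*√34))²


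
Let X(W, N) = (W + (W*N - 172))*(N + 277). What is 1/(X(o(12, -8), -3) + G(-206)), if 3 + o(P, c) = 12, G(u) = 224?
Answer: -1/51836 ≈ -1.9292e-5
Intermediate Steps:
o(P, c) = 9 (o(P, c) = -3 + 12 = 9)
X(W, N) = (277 + N)*(-172 + W + N*W) (X(W, N) = (W + (N*W - 172))*(277 + N) = (W + (-172 + N*W))*(277 + N) = (-172 + W + N*W)*(277 + N) = (277 + N)*(-172 + W + N*W))
1/(X(o(12, -8), -3) + G(-206)) = 1/((-47644 - 172*(-3) + 277*9 + 9*(-3)² + 278*(-3)*9) + 224) = 1/((-47644 + 516 + 2493 + 9*9 - 7506) + 224) = 1/((-47644 + 516 + 2493 + 81 - 7506) + 224) = 1/(-52060 + 224) = 1/(-51836) = -1/51836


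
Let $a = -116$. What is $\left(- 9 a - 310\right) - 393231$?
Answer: $-392497$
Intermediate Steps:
$\left(- 9 a - 310\right) - 393231 = \left(\left(-9\right) \left(-116\right) - 310\right) - 393231 = \left(1044 - 310\right) - 393231 = 734 - 393231 = -392497$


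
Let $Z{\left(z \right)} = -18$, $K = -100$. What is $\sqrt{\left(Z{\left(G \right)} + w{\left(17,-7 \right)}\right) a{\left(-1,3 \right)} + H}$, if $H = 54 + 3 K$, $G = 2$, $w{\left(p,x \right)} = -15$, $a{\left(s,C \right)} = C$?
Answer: $i \sqrt{345} \approx 18.574 i$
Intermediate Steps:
$H = -246$ ($H = 54 + 3 \left(-100\right) = 54 - 300 = -246$)
$\sqrt{\left(Z{\left(G \right)} + w{\left(17,-7 \right)}\right) a{\left(-1,3 \right)} + H} = \sqrt{\left(-18 - 15\right) 3 - 246} = \sqrt{\left(-33\right) 3 - 246} = \sqrt{-99 - 246} = \sqrt{-345} = i \sqrt{345}$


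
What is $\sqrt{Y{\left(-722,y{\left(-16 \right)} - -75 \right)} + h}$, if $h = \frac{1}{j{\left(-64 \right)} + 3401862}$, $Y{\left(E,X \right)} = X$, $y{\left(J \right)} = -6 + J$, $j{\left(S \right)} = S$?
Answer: $\frac{\sqrt{613328173940410}}{3401798} \approx 7.2801$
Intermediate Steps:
$h = \frac{1}{3401798}$ ($h = \frac{1}{-64 + 3401862} = \frac{1}{3401798} \approx 2.9396 \cdot 10^{-7}$)
$\sqrt{Y{\left(-722,y{\left(-16 \right)} - -75 \right)} + h} = \sqrt{\left(\left(-6 - 16\right) - -75\right) + \frac{1}{3401798}} = \sqrt{\left(-22 + 75\right) + \frac{1}{3401798}} = \sqrt{53 + \frac{1}{3401798}} = \sqrt{\frac{180295295}{3401798}} = \frac{\sqrt{613328173940410}}{3401798}$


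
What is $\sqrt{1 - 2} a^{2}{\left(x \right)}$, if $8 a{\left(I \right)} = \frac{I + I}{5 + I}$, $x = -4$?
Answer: $i \approx 1.0 i$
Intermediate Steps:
$a{\left(I \right)} = \frac{I}{4 \left(5 + I\right)}$ ($a{\left(I \right)} = \frac{\left(I + I\right) \frac{1}{5 + I}}{8} = \frac{2 I \frac{1}{5 + I}}{8} = \frac{I}{4 \left(5 + I\right)}$)
$\sqrt{1 - 2} a^{2}{\left(x \right)} = \sqrt{1 - 2} \left(\frac{1}{4} \left(-4\right) \frac{1}{5 - 4}\right)^{2} = \sqrt{-1} \left(\frac{1}{4} \left(-4\right) 1^{-1}\right)^{2} = i \left(\frac{1}{4} \left(-4\right) 1\right)^{2} = i \left(-1\right)^{2} = i 1 = i$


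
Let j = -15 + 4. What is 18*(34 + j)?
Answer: 414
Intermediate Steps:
j = -11
18*(34 + j) = 18*(34 - 11) = 18*23 = 414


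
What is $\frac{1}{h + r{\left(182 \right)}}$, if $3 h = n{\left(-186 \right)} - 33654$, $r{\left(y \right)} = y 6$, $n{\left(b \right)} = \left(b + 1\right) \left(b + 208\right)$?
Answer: $- \frac{3}{34448} \approx -8.7088 \cdot 10^{-5}$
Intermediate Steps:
$n{\left(b \right)} = \left(1 + b\right) \left(208 + b\right)$
$r{\left(y \right)} = 6 y$
$h = - \frac{37724}{3}$ ($h = \frac{\left(208 + \left(-186\right)^{2} + 209 \left(-186\right)\right) - 33654}{3} = \frac{\left(208 + 34596 - 38874\right) - 33654}{3} = \frac{-4070 - 33654}{3} = \frac{1}{3} \left(-37724\right) = - \frac{37724}{3} \approx -12575.0$)
$\frac{1}{h + r{\left(182 \right)}} = \frac{1}{- \frac{37724}{3} + 6 \cdot 182} = \frac{1}{- \frac{37724}{3} + 1092} = \frac{1}{- \frac{34448}{3}} = - \frac{3}{34448}$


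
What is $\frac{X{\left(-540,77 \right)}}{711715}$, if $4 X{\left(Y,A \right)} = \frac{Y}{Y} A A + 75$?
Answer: $\frac{1501}{711715} \approx 0.002109$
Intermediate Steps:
$X{\left(Y,A \right)} = \frac{75}{4} + \frac{A^{2}}{4}$ ($X{\left(Y,A \right)} = \frac{\frac{Y}{Y} A A + 75}{4} = \frac{1 A A + 75}{4} = \frac{A A + 75}{4} = \frac{A^{2} + 75}{4} = \frac{75 + A^{2}}{4} = \frac{75}{4} + \frac{A^{2}}{4}$)
$\frac{X{\left(-540,77 \right)}}{711715} = \frac{\frac{75}{4} + \frac{77^{2}}{4}}{711715} = \left(\frac{75}{4} + \frac{1}{4} \cdot 5929\right) \frac{1}{711715} = \left(\frac{75}{4} + \frac{5929}{4}\right) \frac{1}{711715} = 1501 \cdot \frac{1}{711715} = \frac{1501}{711715}$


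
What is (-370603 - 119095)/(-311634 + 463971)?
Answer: -489698/152337 ≈ -3.2146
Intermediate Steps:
(-370603 - 119095)/(-311634 + 463971) = -489698/152337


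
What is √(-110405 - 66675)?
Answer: 2*I*√44270 ≈ 420.81*I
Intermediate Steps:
√(-110405 - 66675) = √(-177080) = 2*I*√44270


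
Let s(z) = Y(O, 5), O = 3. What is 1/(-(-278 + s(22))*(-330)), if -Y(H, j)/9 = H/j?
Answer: -1/93522 ≈ -1.0693e-5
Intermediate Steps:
Y(H, j) = -9*H/j
s(z) = -27/5 (s(z) = -9*3/5 = -9*3*1/5 = -27/5)
1/(-(-278 + s(22))*(-330)) = 1/(-(-278 - 27/5)*(-330)) = 1/(-(-1417)*(-330)/5) = 1/(-1*93522) = 1/(-93522) = -1/93522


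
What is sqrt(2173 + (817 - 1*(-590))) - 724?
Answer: -724 + 2*sqrt(895) ≈ -664.17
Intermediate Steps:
sqrt(2173 + (817 - 1*(-590))) - 724 = sqrt(2173 + (817 + 590)) - 724 = sqrt(2173 + 1407) - 724 = sqrt(3580) - 724 = 2*sqrt(895) - 724 = -724 + 2*sqrt(895)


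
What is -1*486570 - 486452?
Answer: -973022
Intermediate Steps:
-1*486570 - 486452 = -486570 - 486452 = -973022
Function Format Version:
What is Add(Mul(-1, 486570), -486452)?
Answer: -973022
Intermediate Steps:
Add(Mul(-1, 486570), -486452) = Add(-486570, -486452) = -973022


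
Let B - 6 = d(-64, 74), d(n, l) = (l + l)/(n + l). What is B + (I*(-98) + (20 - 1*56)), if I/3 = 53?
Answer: -77986/5 ≈ -15597.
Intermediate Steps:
I = 159 (I = 3*53 = 159)
d(n, l) = 2*l/(l + n) (d(n, l) = (2*l)/(l + n) = 2*l/(l + n))
B = 104/5 (B = 6 + 2*74/(74 - 64) = 6 + 2*74/10 = 6 + 2*74*(⅒) = 6 + 74/5 = 104/5 ≈ 20.800)
B + (I*(-98) + (20 - 1*56)) = 104/5 + (159*(-98) + (20 - 1*56)) = 104/5 + (-15582 + (20 - 56)) = 104/5 + (-15582 - 36) = 104/5 - 15618 = -77986/5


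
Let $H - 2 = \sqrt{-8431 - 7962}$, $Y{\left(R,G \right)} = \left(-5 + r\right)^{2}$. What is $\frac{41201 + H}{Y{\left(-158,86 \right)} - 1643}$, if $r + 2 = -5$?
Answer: $- \frac{41203}{1499} - \frac{13 i \sqrt{97}}{1499} \approx -27.487 - 0.085414 i$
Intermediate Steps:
$r = -7$ ($r = -2 - 5 = -7$)
$Y{\left(R,G \right)} = 144$ ($Y{\left(R,G \right)} = \left(-5 - 7\right)^{2} = \left(-12\right)^{2} = 144$)
$H = 2 + 13 i \sqrt{97}$ ($H = 2 + \sqrt{-8431 - 7962} = 2 + \sqrt{-16393} = 2 + 13 i \sqrt{97} \approx 2.0 + 128.04 i$)
$\frac{41201 + H}{Y{\left(-158,86 \right)} - 1643} = \frac{41201 + \left(2 + 13 i \sqrt{97}\right)}{144 - 1643} = \frac{41203 + 13 i \sqrt{97}}{-1499} = \left(41203 + 13 i \sqrt{97}\right) \left(- \frac{1}{1499}\right) = - \frac{41203}{1499} - \frac{13 i \sqrt{97}}{1499}$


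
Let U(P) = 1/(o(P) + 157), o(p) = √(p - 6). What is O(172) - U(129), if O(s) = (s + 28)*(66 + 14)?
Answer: 392415843/24526 + √123/24526 ≈ 16000.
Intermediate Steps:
O(s) = 2240 + 80*s (O(s) = (28 + s)*80 = 2240 + 80*s)
o(p) = √(-6 + p)
U(P) = 1/(157 + √(-6 + P)) (U(P) = 1/(√(-6 + P) + 157) = 1/(157 + √(-6 + P)))
O(172) - U(129) = (2240 + 80*172) - 1/(157 + √(-6 + 129)) = (2240 + 13760) - 1/(157 + √123) = 16000 - 1/(157 + √123)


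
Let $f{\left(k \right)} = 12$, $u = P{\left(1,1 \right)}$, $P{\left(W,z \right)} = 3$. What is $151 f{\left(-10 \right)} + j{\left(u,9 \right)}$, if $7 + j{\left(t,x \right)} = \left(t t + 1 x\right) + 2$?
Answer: $1825$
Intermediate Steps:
$u = 3$
$j{\left(t,x \right)} = -5 + x + t^{2}$ ($j{\left(t,x \right)} = -7 + \left(\left(t t + 1 x\right) + 2\right) = -7 + \left(\left(t^{2} + x\right) + 2\right) = -7 + \left(\left(x + t^{2}\right) + 2\right) = -7 + \left(2 + x + t^{2}\right) = -5 + x + t^{2}$)
$151 f{\left(-10 \right)} + j{\left(u,9 \right)} = 151 \cdot 12 + \left(-5 + 9 + 3^{2}\right) = 1812 + \left(-5 + 9 + 9\right) = 1812 + 13 = 1825$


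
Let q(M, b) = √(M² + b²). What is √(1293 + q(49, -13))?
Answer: √(1293 + √2570) ≈ 36.656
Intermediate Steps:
√(1293 + q(49, -13)) = √(1293 + √(49² + (-13)²)) = √(1293 + √(2401 + 169)) = √(1293 + √2570)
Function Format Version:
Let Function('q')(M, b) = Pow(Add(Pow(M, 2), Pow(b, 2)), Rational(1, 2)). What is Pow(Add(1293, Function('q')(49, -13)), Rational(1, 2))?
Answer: Pow(Add(1293, Pow(2570, Rational(1, 2))), Rational(1, 2)) ≈ 36.656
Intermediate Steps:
Pow(Add(1293, Function('q')(49, -13)), Rational(1, 2)) = Pow(Add(1293, Pow(Add(Pow(49, 2), Pow(-13, 2)), Rational(1, 2))), Rational(1, 2)) = Pow(Add(1293, Pow(Add(2401, 169), Rational(1, 2))), Rational(1, 2)) = Pow(Add(1293, Pow(2570, Rational(1, 2))), Rational(1, 2))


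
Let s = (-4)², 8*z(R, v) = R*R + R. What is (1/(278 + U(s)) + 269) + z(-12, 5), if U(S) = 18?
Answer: 84509/296 ≈ 285.50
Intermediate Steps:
z(R, v) = R/8 + R²/8 (z(R, v) = (R*R + R)/8 = (R² + R)/8 = (R + R²)/8 = R/8 + R²/8)
s = 16
(1/(278 + U(s)) + 269) + z(-12, 5) = (1/(278 + 18) + 269) + (⅛)*(-12)*(1 - 12) = (1/296 + 269) + (⅛)*(-12)*(-11) = (1/296 + 269) + 33/2 = 79625/296 + 33/2 = 84509/296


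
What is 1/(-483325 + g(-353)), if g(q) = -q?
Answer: -1/482972 ≈ -2.0705e-6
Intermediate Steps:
1/(-483325 + g(-353)) = 1/(-483325 - 1*(-353)) = 1/(-483325 + 353) = 1/(-482972) = -1/482972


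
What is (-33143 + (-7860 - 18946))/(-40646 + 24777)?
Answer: 59949/15869 ≈ 3.7777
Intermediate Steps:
(-33143 + (-7860 - 18946))/(-40646 + 24777) = (-33143 - 26806)/(-15869) = -59949*(-1/15869) = 59949/15869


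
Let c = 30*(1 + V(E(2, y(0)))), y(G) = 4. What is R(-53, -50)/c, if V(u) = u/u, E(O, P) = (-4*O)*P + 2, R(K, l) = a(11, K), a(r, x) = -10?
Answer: -1/6 ≈ -0.16667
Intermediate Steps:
R(K, l) = -10
E(O, P) = 2 - 4*O*P (E(O, P) = -4*O*P + 2 = 2 - 4*O*P)
V(u) = 1
c = 60 (c = 30*(1 + 1) = 30*2 = 60)
R(-53, -50)/c = -10/60 = -10*1/60 = -1/6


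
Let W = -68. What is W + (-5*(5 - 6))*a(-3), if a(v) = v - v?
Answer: -68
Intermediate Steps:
a(v) = 0
W + (-5*(5 - 6))*a(-3) = -68 - 5*(5 - 6)*0 = -68 - 5*(-1)*0 = -68 + 5*0 = -68 + 0 = -68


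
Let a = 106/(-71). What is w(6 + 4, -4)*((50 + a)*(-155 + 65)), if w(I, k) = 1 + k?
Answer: 929880/71 ≈ 13097.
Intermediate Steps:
a = -106/71 (a = 106*(-1/71) = -106/71 ≈ -1.4930)
w(6 + 4, -4)*((50 + a)*(-155 + 65)) = (1 - 4)*((50 - 106/71)*(-155 + 65)) = -10332*(-90)/71 = -3*(-309960/71) = 929880/71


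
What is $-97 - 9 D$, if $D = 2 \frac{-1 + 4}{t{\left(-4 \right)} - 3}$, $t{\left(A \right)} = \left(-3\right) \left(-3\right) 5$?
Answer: $- \frac{688}{7} \approx -98.286$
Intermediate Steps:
$t{\left(A \right)} = 45$ ($t{\left(A \right)} = 9 \cdot 5 = 45$)
$D = \frac{1}{7}$ ($D = 2 \frac{-1 + 4}{45 - 3} = 2 \cdot \frac{3}{42} = 2 \cdot 3 \cdot \frac{1}{42} = 2 \cdot \frac{1}{14} = \frac{1}{7} \approx 0.14286$)
$-97 - 9 D = -97 - \frac{9}{7} = - \frac{688}{7}$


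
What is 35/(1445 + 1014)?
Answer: 35/2459 ≈ 0.014233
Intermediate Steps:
35/(1445 + 1014) = 35/2459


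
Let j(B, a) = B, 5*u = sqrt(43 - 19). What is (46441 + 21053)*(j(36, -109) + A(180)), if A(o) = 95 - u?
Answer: 8841714 - 134988*sqrt(6)/5 ≈ 8.7756e+6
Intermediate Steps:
u = 2*sqrt(6)/5 (u = sqrt(43 - 19)/5 = sqrt(24)/5 = (2*sqrt(6))/5 = 2*sqrt(6)/5 ≈ 0.97980)
A(o) = 95 - 2*sqrt(6)/5
(46441 + 21053)*(j(36, -109) + A(180)) = (46441 + 21053)*(36 + (95 - 2*sqrt(6)/5)) = 67494*(131 - 2*sqrt(6)/5) = 8841714 - 134988*sqrt(6)/5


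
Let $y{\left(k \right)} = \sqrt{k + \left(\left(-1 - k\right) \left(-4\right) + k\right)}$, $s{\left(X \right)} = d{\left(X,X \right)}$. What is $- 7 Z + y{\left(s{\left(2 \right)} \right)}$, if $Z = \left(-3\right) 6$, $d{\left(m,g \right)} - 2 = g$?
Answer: $126 + 2 \sqrt{7} \approx 131.29$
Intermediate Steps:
$d{\left(m,g \right)} = 2 + g$
$s{\left(X \right)} = 2 + X$
$Z = -18$
$y{\left(k \right)} = \sqrt{4 + 6 k}$ ($y{\left(k \right)} = \sqrt{k + \left(\left(4 + 4 k\right) + k\right)} = \sqrt{k + \left(4 + 5 k\right)} = \sqrt{4 + 6 k}$)
$- 7 Z + y{\left(s{\left(2 \right)} \right)} = \left(-7\right) \left(-18\right) + \sqrt{4 + 6 \left(2 + 2\right)} = 126 + \sqrt{4 + 6 \cdot 4} = 126 + \sqrt{4 + 24} = 126 + \sqrt{28} = 126 + 2 \sqrt{7}$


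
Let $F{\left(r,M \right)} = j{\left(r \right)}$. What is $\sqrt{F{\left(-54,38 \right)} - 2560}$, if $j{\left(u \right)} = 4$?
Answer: $6 i \sqrt{71} \approx 50.557 i$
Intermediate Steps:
$F{\left(r,M \right)} = 4$
$\sqrt{F{\left(-54,38 \right)} - 2560} = \sqrt{4 - 2560} = \sqrt{-2556} = 6 i \sqrt{71}$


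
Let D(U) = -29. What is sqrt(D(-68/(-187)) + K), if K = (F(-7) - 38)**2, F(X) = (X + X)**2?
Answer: sqrt(24935) ≈ 157.91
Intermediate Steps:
F(X) = 4*X**2 (F(X) = (2*X)**2 = 4*X**2)
K = 24964 (K = (4*(-7)**2 - 38)**2 = (4*49 - 38)**2 = (196 - 38)**2 = 158**2 = 24964)
sqrt(D(-68/(-187)) + K) = sqrt(-29 + 24964) = sqrt(24935)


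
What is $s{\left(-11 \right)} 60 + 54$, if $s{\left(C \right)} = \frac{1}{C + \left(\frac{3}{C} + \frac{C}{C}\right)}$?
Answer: $\frac{5442}{113} \approx 48.159$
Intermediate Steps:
$s{\left(C \right)} = \frac{1}{1 + C + \frac{3}{C}}$ ($s{\left(C \right)} = \frac{1}{C + \left(\frac{3}{C} + 1\right)} = \frac{1}{C + \left(1 + \frac{3}{C}\right)} = \frac{1}{1 + C + \frac{3}{C}}$)
$s{\left(-11 \right)} 60 + 54 = - \frac{11}{3 - 11 + \left(-11\right)^{2}} \cdot 60 + 54 = - \frac{11}{3 - 11 + 121} \cdot 60 + 54 = - \frac{11}{113} \cdot 60 + 54 = \left(-11\right) \frac{1}{113} \cdot 60 + 54 = \left(- \frac{11}{113}\right) 60 + 54 = - \frac{660}{113} + 54 = \frac{5442}{113}$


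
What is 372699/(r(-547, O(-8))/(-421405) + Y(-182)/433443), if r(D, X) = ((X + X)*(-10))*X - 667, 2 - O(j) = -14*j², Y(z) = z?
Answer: 68075353516523085/6990815790211 ≈ 9737.8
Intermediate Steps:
O(j) = 2 + 14*j² (O(j) = 2 - (-14)*j² = 2 + 14*j²)
r(D, X) = -667 - 20*X² (r(D, X) = ((2*X)*(-10))*X - 667 = (-20*X)*X - 667 = -20*X² - 667 = -667 - 20*X²)
372699/(r(-547, O(-8))/(-421405) + Y(-182)/433443) = 372699/((-667 - 20*(2 + 14*(-8)²)²)/(-421405) - 182/433443) = 372699/((-667 - 20*(2 + 14*64)²)*(-1/421405) - 182*1/433443) = 372699/((-667 - 20*(2 + 896)²)*(-1/421405) - 182/433443) = 372699/((-667 - 20*898²)*(-1/421405) - 182/433443) = 372699/((-667 - 20*806404)*(-1/421405) - 182/433443) = 372699/((-667 - 16128080)*(-1/421405) - 182/433443) = 372699/(-16128747*(-1/421405) - 182/433443) = 372699/(16128747/421405 - 182/433443) = 372699/(6990815790211/182655047415) = 372699*(182655047415/6990815790211) = 68075353516523085/6990815790211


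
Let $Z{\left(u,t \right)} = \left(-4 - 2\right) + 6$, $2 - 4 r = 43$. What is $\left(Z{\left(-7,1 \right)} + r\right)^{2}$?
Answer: $\frac{1681}{16} \approx 105.06$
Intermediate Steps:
$r = - \frac{41}{4}$ ($r = \frac{1}{2} - \frac{43}{4} = - \frac{41}{4} \approx -10.25$)
$Z{\left(u,t \right)} = 0$ ($Z{\left(u,t \right)} = -6 + 6 = 0$)
$\left(Z{\left(-7,1 \right)} + r\right)^{2} = \left(0 - \frac{41}{4}\right)^{2} = \left(- \frac{41}{4}\right)^{2} = \frac{1681}{16}$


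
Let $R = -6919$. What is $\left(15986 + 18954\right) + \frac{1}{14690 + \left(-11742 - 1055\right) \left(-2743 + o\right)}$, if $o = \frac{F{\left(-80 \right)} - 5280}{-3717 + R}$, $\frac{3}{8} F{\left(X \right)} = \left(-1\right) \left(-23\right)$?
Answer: $\frac{9785894319108637}{280077112739} \approx 34940.0$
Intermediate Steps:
$F{\left(X \right)} = \frac{184}{3}$ ($F{\left(X \right)} = \frac{8 \left(\left(-1\right) \left(-23\right)\right)}{3} = \frac{8}{3} \cdot 23 = \frac{184}{3}$)
$o = \frac{3914}{7977}$ ($o = \frac{\frac{184}{3} - 5280}{-3717 - 6919} = - \frac{15656}{3 \left(-10636\right)} = \left(- \frac{15656}{3}\right) \left(- \frac{1}{10636}\right) = \frac{3914}{7977} \approx 0.49066$)
$\left(15986 + 18954\right) + \frac{1}{14690 + \left(-11742 - 1055\right) \left(-2743 + o\right)} = \left(15986 + 18954\right) + \frac{1}{14690 + \left(-11742 - 1055\right) \left(-2743 + \frac{3914}{7977}\right)} = 34940 + \frac{1}{14690 - - \frac{279959930609}{7977}} = 34940 + \frac{1}{14690 + \frac{279959930609}{7977}} = 34940 + \frac{1}{\frac{280077112739}{7977}} = 34940 + \frac{7977}{280077112739} = \frac{9785894319108637}{280077112739}$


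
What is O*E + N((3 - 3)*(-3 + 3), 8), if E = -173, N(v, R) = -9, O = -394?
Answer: 68153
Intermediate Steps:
O*E + N((3 - 3)*(-3 + 3), 8) = -394*(-173) - 9 = 68162 - 9 = 68153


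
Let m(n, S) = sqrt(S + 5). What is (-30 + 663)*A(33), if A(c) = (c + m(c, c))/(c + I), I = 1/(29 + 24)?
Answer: 1107117/1750 + 33549*sqrt(38)/1750 ≈ 750.82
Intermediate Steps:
I = 1/53 ≈ 0.018868
m(n, S) = sqrt(5 + S)
A(c) = (c + sqrt(5 + c))/(1/53 + c) (A(c) = (c + sqrt(5 + c))/(c + 1/53) = (c + sqrt(5 + c))/(1/53 + c))
(-30 + 663)*A(33) = (-30 + 663)*(53*(33 + sqrt(5 + 33))/(1 + 53*33)) = 633*(53*(33 + sqrt(38))/(1 + 1749)) = 633*(53*(33 + sqrt(38))/1750) = 633*(53*(1/1750)*(33 + sqrt(38))) = 633*(1749/1750 + 53*sqrt(38)/1750) = 1107117/1750 + 33549*sqrt(38)/1750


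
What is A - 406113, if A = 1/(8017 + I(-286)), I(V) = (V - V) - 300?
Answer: -3133974020/7717 ≈ -4.0611e+5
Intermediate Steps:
I(V) = -300 (I(V) = 0 - 300 = -300)
A = 1/7717 (A = 1/(8017 - 300) = 1/7717 ≈ 0.00012958)
A - 406113 = 1/7717 - 406113 = -3133974020/7717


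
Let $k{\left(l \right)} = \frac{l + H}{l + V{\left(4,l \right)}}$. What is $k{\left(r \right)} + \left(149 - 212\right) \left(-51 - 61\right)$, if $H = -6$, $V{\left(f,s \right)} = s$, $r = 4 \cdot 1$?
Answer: $\frac{28223}{4} \approx 7055.8$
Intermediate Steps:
$r = 4$
$k{\left(l \right)} = \frac{-6 + l}{2 l}$ ($k{\left(l \right)} = \frac{l - 6}{l + l} = \frac{-6 + l}{2 l}$)
$k{\left(r \right)} + \left(149 - 212\right) \left(-51 - 61\right) = \frac{-6 + 4}{2 \cdot 4} + \left(149 - 212\right) \left(-51 - 61\right) = \frac{1}{2} \cdot \frac{1}{4} \left(-2\right) - -7056 = - \frac{1}{4} + 7056 = \frac{28223}{4}$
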